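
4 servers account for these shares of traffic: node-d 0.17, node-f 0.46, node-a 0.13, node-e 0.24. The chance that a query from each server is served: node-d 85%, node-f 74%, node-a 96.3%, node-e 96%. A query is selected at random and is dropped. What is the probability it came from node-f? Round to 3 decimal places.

0.750

Taking complements, P(dropped | each) = node-d 0.15, node-f 0.26, node-a 0.037, node-e 0.04.
By Bayes' rule, posterior ∝ prior × likelihood:
  node-d: 0.17 × 0.15 = 0.0255
  node-f: 0.46 × 0.26 = 0.1196
  node-a: 0.13 × 0.037 = 0.00481
  node-e: 0.24 × 0.04 = 0.0096
Sum = 0.15951.
P(node-f | evidence) = 0.1196 / 0.15951 ≈ 0.750.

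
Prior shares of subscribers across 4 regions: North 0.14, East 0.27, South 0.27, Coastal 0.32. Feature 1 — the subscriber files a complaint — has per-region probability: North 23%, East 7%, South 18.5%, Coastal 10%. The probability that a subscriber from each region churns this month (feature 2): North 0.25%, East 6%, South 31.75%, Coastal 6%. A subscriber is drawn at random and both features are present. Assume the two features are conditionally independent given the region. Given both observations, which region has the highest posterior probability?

Compute prior × likelihood for every hypothesis:
  North: 0.14 × 0.23 × 0.0025 = 0.0000805
  East: 0.27 × 0.07 × 0.06 = 0.001134
  South: 0.27 × 0.185 × 0.3175 = 0.015859125
  Coastal: 0.32 × 0.1 × 0.06 = 0.00192
Sum = 0.018993625.
Largest term belongs to South, so South is most probable.

South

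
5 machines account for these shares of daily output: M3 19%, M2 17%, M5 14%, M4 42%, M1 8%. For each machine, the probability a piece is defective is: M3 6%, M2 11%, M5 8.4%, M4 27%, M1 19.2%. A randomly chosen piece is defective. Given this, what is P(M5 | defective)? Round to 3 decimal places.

Unnormalized posteriors (prior × likelihood):
  M3: 0.19 × 0.06 = 0.0114
  M2: 0.17 × 0.11 = 0.0187
  M5: 0.14 × 0.084 = 0.01176
  M4: 0.42 × 0.27 = 0.1134
  M1: 0.08 × 0.192 = 0.01536
Normalizing constant = 0.17062.
P(M5 | evidence) = 0.01176 / 0.17062 ≈ 0.069.

0.069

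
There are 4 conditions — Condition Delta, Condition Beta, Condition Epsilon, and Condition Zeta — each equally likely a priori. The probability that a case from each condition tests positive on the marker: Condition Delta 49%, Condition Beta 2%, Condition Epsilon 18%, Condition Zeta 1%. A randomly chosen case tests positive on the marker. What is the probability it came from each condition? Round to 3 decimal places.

With a uniform prior (1/4 each), posterior ∝ likelihood:
  Condition Delta: 0.49
  Condition Beta: 0.02
  Condition Epsilon: 0.18
  Condition Zeta: 0.01
Total = 0.7.
P(Condition Delta | marker-positive) = 0.49/0.7 ≈ 0.700
P(Condition Beta | marker-positive) = 0.02/0.7 ≈ 0.029
P(Condition Epsilon | marker-positive) = 0.18/0.7 ≈ 0.257
P(Condition Zeta | marker-positive) = 0.01/0.7 ≈ 0.014
(Check: 0.700+0.029+0.257+0.014 = 1.000.)

Condition Delta 0.700, Condition Beta 0.029, Condition Epsilon 0.257, Condition Zeta 0.014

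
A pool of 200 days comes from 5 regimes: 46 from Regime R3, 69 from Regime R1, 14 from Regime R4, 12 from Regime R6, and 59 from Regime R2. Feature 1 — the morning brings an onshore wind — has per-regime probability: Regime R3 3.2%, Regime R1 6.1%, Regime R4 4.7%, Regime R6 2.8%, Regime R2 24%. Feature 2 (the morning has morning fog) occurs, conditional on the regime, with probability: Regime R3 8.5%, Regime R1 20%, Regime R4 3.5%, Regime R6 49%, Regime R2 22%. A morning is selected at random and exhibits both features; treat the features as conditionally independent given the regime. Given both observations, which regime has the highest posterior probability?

By Bayes' rule, posterior ∝ prior × likelihood:
  Regime R3: 0.23 × 0.032 × 0.085 = 0.0006256
  Regime R1: 0.345 × 0.061 × 0.2 = 0.004209
  Regime R4: 0.07 × 0.047 × 0.035 = 0.00011515
  Regime R6: 0.06 × 0.028 × 0.49 = 0.0008232
  Regime R2: 0.295 × 0.24 × 0.22 = 0.015576
Normalizing constant = 0.02134895.
Largest term belongs to Regime R2, so Regime R2 is most probable.

Regime R2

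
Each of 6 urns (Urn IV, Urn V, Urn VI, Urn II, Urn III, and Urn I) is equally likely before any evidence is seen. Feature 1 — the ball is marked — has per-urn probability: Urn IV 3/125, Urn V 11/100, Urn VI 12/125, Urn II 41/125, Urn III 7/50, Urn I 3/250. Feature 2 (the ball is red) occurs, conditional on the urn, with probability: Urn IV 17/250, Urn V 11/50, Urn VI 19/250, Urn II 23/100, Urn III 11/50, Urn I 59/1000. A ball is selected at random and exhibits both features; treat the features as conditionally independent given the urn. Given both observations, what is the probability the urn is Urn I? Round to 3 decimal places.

With a uniform prior (1/6 each), posterior ∝ likelihood:
  Urn IV: 0.024 × 0.068 = 0.001632
  Urn V: 0.11 × 0.22 = 0.0242
  Urn VI: 0.096 × 0.076 = 0.007296
  Urn II: 0.328 × 0.23 = 0.07544
  Urn III: 0.14 × 0.22 = 0.0308
  Urn I: 0.012 × 0.059 = 0.000708
Sum = 0.140076.
P(Urn I | evidence) = 0.000708 / 0.140076 ≈ 0.005.

0.005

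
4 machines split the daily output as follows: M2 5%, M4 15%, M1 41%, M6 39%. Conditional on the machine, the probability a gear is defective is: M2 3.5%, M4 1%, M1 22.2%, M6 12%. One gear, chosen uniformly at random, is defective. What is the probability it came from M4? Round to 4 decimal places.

By Bayes' rule, posterior ∝ prior × likelihood:
  M2: 0.05 × 0.035 = 0.00175
  M4: 0.15 × 0.01 = 0.0015
  M1: 0.41 × 0.222 = 0.09102
  M6: 0.39 × 0.12 = 0.0468
Total = 0.14107.
P(M4 | evidence) = 0.0015 / 0.14107 ≈ 0.0106.

0.0106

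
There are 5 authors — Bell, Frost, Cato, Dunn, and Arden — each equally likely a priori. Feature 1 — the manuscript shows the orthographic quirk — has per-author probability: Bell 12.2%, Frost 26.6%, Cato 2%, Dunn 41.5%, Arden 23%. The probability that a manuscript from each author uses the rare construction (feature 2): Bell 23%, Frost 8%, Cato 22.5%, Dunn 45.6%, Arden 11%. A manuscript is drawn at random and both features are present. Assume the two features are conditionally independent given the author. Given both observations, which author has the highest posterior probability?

With a uniform prior (1/5 each), posterior ∝ likelihood:
  Bell: 0.122 × 0.23 = 0.02806
  Frost: 0.266 × 0.08 = 0.02128
  Cato: 0.02 × 0.225 = 0.0045
  Dunn: 0.415 × 0.456 = 0.18924
  Arden: 0.23 × 0.11 = 0.0253
Normalizing constant = 0.26838.
Largest term belongs to Dunn, so Dunn is most probable.

Dunn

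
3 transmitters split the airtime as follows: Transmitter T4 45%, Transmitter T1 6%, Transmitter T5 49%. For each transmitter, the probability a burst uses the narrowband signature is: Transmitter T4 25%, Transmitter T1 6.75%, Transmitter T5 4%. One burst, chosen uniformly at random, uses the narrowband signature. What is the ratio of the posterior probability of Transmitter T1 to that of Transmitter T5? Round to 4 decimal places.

Prior × likelihood for each hypothesis:
  Transmitter T4: 0.45 × 0.25 = 0.1125
  Transmitter T1: 0.06 × 0.0675 = 0.00405
  Transmitter T5: 0.49 × 0.04 = 0.0196
Sum = 0.13615.
The ratio is 0.00405 / 0.0196 (the normalizer cancels) = 0.2066.

0.2066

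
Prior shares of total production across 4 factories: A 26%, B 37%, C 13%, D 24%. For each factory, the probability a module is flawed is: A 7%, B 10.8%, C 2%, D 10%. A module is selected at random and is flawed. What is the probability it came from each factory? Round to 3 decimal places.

A 0.215, B 0.471, C 0.031, D 0.283

Compute prior × likelihood for every hypothesis:
  A: 0.26 × 0.07 = 0.0182
  B: 0.37 × 0.108 = 0.03996
  C: 0.13 × 0.02 = 0.0026
  D: 0.24 × 0.1 = 0.024
Sum = 0.08476.
P(A | flawed) = 0.0182/0.08476 ≈ 0.215
P(B | flawed) = 0.03996/0.08476 ≈ 0.471
P(C | flawed) = 0.0026/0.08476 ≈ 0.031
P(D | flawed) = 0.024/0.08476 ≈ 0.283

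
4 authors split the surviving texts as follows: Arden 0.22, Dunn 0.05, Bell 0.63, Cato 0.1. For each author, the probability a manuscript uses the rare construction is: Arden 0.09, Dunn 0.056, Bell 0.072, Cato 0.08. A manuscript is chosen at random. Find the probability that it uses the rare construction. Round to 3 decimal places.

By Bayes' rule, posterior ∝ prior × likelihood:
  Arden: 0.22 × 0.09 = 0.0198
  Dunn: 0.05 × 0.056 = 0.0028
  Bell: 0.63 × 0.072 = 0.04536
  Cato: 0.1 × 0.08 = 0.008
P(rare-form) = 0.0198 + 0.0028 + 0.04536 + 0.008 = 0.07596 → 0.076.

0.076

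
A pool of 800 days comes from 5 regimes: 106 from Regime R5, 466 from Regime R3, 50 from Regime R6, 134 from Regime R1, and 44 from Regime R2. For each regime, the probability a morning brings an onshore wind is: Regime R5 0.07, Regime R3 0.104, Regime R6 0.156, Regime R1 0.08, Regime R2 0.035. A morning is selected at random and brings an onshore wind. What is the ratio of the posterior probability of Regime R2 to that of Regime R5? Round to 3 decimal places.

Compute prior × likelihood for every hypothesis:
  Regime R5: 0.1325 × 0.07 = 0.009275
  Regime R3: 0.5825 × 0.104 = 0.06058
  Regime R6: 0.0625 × 0.156 = 0.00975
  Regime R1: 0.1675 × 0.08 = 0.0134
  Regime R2: 0.055 × 0.035 = 0.001925
Sum = 0.09493.
The ratio is 0.001925 / 0.009275 (the normalizer cancels) = 0.208.

0.208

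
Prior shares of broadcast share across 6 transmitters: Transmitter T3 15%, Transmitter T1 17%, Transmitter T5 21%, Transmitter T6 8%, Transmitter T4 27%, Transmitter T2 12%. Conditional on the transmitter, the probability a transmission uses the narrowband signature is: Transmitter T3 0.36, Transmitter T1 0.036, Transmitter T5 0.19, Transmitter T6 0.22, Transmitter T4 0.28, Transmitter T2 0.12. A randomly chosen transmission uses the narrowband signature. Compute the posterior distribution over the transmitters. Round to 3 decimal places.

Transmitter T3 0.260, Transmitter T1 0.029, Transmitter T5 0.192, Transmitter T6 0.085, Transmitter T4 0.364, Transmitter T2 0.069

By Bayes' rule, posterior ∝ prior × likelihood:
  Transmitter T3: 0.15 × 0.36 = 0.054
  Transmitter T1: 0.17 × 0.036 = 0.00612
  Transmitter T5: 0.21 × 0.19 = 0.0399
  Transmitter T6: 0.08 × 0.22 = 0.0176
  Transmitter T4: 0.27 × 0.28 = 0.0756
  Transmitter T2: 0.12 × 0.12 = 0.0144
Sum = 0.20762.
P(Transmitter T3 | narrowband) = 0.054/0.20762 ≈ 0.260
P(Transmitter T1 | narrowband) = 0.00612/0.20762 ≈ 0.029
P(Transmitter T5 | narrowband) = 0.0399/0.20762 ≈ 0.192
P(Transmitter T6 | narrowband) = 0.0176/0.20762 ≈ 0.085
P(Transmitter T4 | narrowband) = 0.0756/0.20762 ≈ 0.364
P(Transmitter T2 | narrowband) = 0.0144/0.20762 ≈ 0.069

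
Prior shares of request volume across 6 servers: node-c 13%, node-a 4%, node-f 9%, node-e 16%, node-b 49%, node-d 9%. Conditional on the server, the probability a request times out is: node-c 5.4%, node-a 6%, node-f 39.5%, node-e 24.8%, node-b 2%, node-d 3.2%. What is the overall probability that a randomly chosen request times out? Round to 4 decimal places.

0.0973

By Bayes' rule, posterior ∝ prior × likelihood:
  node-c: 0.13 × 0.054 = 0.00702
  node-a: 0.04 × 0.06 = 0.0024
  node-f: 0.09 × 0.395 = 0.03555
  node-e: 0.16 × 0.248 = 0.03968
  node-b: 0.49 × 0.02 = 0.0098
  node-d: 0.09 × 0.032 = 0.00288
P(timeout) = 0.00702 + 0.0024 + 0.03555 + 0.03968 + 0.0098 + 0.00288 = 0.09733 → 0.0973.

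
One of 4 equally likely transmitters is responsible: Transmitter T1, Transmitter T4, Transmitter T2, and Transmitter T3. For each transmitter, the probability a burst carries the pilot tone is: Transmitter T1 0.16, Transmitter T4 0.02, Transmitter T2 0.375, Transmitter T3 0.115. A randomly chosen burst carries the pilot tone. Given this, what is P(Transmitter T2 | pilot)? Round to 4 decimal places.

Since the prior is uniform, the posterior is proportional to the likelihood:
  Transmitter T1: 0.16
  Transmitter T4: 0.02
  Transmitter T2: 0.375
  Transmitter T3: 0.115
Sum = 0.67.
P(Transmitter T2 | evidence) = 0.375 / 0.67 ≈ 0.5597.

0.5597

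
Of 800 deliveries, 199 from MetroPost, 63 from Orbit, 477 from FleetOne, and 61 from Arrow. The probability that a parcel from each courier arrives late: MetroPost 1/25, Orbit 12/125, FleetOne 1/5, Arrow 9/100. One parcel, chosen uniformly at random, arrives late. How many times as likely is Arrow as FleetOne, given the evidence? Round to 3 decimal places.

0.058

Prior × likelihood for each hypothesis:
  MetroPost: 0.24875 × 0.04 = 0.00995
  Orbit: 0.07875 × 0.096 = 0.00756
  FleetOne: 0.59625 × 0.2 = 0.11925
  Arrow: 0.07625 × 0.09 = 0.0068625
Normalizing constant = 0.1436225.
The ratio is 0.0068625 / 0.11925 (the normalizer cancels) = 0.058.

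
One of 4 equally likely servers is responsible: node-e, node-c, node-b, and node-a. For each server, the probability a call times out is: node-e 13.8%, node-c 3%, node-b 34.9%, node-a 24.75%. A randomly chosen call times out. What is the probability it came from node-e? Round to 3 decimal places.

With a uniform prior (1/4 each), posterior ∝ likelihood:
  node-e: 0.138
  node-c: 0.03
  node-b: 0.349
  node-a: 0.2475
Sum = 0.7645.
P(node-e | evidence) = 0.138 / 0.7645 ≈ 0.181.

0.181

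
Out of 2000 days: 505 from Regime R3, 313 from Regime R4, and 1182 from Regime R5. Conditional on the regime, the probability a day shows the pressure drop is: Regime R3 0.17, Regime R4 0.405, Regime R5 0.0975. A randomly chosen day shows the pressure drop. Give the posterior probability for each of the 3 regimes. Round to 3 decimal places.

Regime R3 0.262, Regime R4 0.387, Regime R5 0.352

Prior × likelihood for each hypothesis:
  Regime R3: 0.2525 × 0.17 = 0.042925
  Regime R4: 0.1565 × 0.405 = 0.0633825
  Regime R5: 0.591 × 0.0975 = 0.0576225
Sum = 0.16393.
P(Regime R3 | drop) = 0.042925/0.16393 ≈ 0.262
P(Regime R4 | drop) = 0.0633825/0.16393 ≈ 0.387
P(Regime R5 | drop) = 0.0576225/0.16393 ≈ 0.352
(Check: 0.262+0.387+0.352 = 1.001.)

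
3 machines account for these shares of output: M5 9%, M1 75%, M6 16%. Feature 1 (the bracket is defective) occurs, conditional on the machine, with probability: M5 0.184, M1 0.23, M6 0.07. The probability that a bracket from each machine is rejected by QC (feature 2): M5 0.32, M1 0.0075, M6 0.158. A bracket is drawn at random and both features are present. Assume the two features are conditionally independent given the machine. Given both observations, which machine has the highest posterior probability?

M5

Prior × likelihood for each hypothesis:
  M5: 0.09 × 0.184 × 0.32 = 0.0052992
  M1: 0.75 × 0.23 × 0.0075 = 0.00129375
  M6: 0.16 × 0.07 × 0.158 = 0.0017696
Normalizing constant = 0.00836255.
Largest term belongs to M5, so M5 is most probable.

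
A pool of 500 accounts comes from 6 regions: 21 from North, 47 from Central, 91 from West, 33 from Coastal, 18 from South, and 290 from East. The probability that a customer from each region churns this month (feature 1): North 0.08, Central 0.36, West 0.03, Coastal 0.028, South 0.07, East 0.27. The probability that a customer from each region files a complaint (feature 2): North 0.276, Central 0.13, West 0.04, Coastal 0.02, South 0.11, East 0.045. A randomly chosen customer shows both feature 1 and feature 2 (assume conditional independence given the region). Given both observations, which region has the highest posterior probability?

East

Unnormalized posteriors (prior × likelihood):
  North: 0.042 × 0.08 × 0.276 = 0.00092736
  Central: 0.094 × 0.36 × 0.13 = 0.0043992
  West: 0.182 × 0.03 × 0.04 = 0.0002184
  Coastal: 0.066 × 0.028 × 0.02 = 0.00003696
  South: 0.036 × 0.07 × 0.11 = 0.0002772
  East: 0.58 × 0.27 × 0.045 = 0.007047
Total = 0.01290612.
Largest term belongs to East, so East is most probable.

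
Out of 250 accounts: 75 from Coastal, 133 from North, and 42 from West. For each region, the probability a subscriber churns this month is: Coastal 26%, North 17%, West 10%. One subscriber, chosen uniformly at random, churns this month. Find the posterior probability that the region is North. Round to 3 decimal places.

Compute prior × likelihood for every hypothesis:
  Coastal: 0.3 × 0.26 = 0.078
  North: 0.532 × 0.17 = 0.09044
  West: 0.168 × 0.1 = 0.0168
Normalizing constant = 0.18524.
P(North | evidence) = 0.09044 / 0.18524 ≈ 0.488.

0.488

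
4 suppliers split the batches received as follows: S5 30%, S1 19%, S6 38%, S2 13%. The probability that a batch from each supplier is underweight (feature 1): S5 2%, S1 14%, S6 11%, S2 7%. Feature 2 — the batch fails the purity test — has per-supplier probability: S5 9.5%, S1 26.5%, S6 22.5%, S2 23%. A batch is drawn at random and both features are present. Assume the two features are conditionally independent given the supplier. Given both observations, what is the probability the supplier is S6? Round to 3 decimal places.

Compute prior × likelihood for every hypothesis:
  S5: 0.3 × 0.02 × 0.095 = 0.00057
  S1: 0.19 × 0.14 × 0.265 = 0.007049
  S6: 0.38 × 0.11 × 0.225 = 0.009405
  S2: 0.13 × 0.07 × 0.23 = 0.002093
Normalizing constant = 0.019117.
P(S6 | evidence) = 0.009405 / 0.019117 ≈ 0.492.

0.492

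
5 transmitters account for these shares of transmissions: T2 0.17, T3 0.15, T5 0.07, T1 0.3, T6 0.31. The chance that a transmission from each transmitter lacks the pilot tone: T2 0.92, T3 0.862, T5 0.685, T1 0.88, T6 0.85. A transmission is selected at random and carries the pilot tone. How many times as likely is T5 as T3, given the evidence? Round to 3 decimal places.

1.065

Taking complements, P(pilot | each) = T2 0.08, T3 0.138, T5 0.315, T1 0.12, T6 0.15.
By Bayes' rule, posterior ∝ prior × likelihood:
  T2: 0.17 × 0.08 = 0.0136
  T3: 0.15 × 0.138 = 0.0207
  T5: 0.07 × 0.315 = 0.02205
  T1: 0.3 × 0.12 = 0.036
  T6: 0.31 × 0.15 = 0.0465
Total = 0.13885.
The ratio is 0.02205 / 0.0207 (the normalizer cancels) = 1.065.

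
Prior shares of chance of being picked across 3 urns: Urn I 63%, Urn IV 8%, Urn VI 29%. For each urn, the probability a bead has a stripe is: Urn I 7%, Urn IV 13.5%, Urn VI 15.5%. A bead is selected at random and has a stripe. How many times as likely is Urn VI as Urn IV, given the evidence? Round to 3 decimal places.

4.162

Compute prior × likelihood for every hypothesis:
  Urn I: 0.63 × 0.07 = 0.0441
  Urn IV: 0.08 × 0.135 = 0.0108
  Urn VI: 0.29 × 0.155 = 0.04495
Normalizing constant = 0.09985.
The ratio is 0.04495 / 0.0108 (the normalizer cancels) = 4.162.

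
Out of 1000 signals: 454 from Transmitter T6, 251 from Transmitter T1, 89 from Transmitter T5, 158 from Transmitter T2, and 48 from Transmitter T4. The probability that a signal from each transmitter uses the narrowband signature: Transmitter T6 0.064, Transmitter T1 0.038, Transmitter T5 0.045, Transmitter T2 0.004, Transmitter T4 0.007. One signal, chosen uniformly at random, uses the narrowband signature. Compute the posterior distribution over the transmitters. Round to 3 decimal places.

Compute prior × likelihood for every hypothesis:
  Transmitter T6: 0.454 × 0.064 = 0.029056
  Transmitter T1: 0.251 × 0.038 = 0.009538
  Transmitter T5: 0.089 × 0.045 = 0.004005
  Transmitter T2: 0.158 × 0.004 = 0.000632
  Transmitter T4: 0.048 × 0.007 = 0.000336
Total = 0.043567.
P(Transmitter T6 | narrowband) = 0.029056/0.043567 ≈ 0.667
P(Transmitter T1 | narrowband) = 0.009538/0.043567 ≈ 0.219
P(Transmitter T5 | narrowband) = 0.004005/0.043567 ≈ 0.092
P(Transmitter T2 | narrowband) = 0.000632/0.043567 ≈ 0.015
P(Transmitter T4 | narrowband) = 0.000336/0.043567 ≈ 0.008

Transmitter T6 0.667, Transmitter T1 0.219, Transmitter T5 0.092, Transmitter T2 0.015, Transmitter T4 0.008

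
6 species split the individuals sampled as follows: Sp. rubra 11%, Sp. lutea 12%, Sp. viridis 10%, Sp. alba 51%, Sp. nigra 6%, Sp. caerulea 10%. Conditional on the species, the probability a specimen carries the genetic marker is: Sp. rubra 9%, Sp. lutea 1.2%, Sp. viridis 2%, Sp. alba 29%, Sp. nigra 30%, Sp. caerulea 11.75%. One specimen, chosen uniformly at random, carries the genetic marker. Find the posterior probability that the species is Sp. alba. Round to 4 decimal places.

0.7744

By Bayes' rule, posterior ∝ prior × likelihood:
  Sp. rubra: 0.11 × 0.09 = 0.0099
  Sp. lutea: 0.12 × 0.012 = 0.00144
  Sp. viridis: 0.1 × 0.02 = 0.002
  Sp. alba: 0.51 × 0.29 = 0.1479
  Sp. nigra: 0.06 × 0.3 = 0.018
  Sp. caerulea: 0.1 × 0.1175 = 0.01175
Normalizing constant = 0.19099.
P(Sp. alba | evidence) = 0.1479 / 0.19099 ≈ 0.7744.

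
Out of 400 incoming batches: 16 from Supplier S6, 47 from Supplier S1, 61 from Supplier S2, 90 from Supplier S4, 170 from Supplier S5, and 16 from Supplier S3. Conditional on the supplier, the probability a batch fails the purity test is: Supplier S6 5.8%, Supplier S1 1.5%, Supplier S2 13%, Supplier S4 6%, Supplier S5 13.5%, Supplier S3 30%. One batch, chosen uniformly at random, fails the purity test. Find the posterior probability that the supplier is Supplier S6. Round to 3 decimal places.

Unnormalized posteriors (prior × likelihood):
  Supplier S6: 0.04 × 0.058 = 0.00232
  Supplier S1: 0.1175 × 0.015 = 0.0017625
  Supplier S2: 0.1525 × 0.13 = 0.019825
  Supplier S4: 0.225 × 0.06 = 0.0135
  Supplier S5: 0.425 × 0.135 = 0.057375
  Supplier S3: 0.04 × 0.3 = 0.012
Sum = 0.1067825.
P(Supplier S6 | evidence) = 0.00232 / 0.1067825 ≈ 0.022.

0.022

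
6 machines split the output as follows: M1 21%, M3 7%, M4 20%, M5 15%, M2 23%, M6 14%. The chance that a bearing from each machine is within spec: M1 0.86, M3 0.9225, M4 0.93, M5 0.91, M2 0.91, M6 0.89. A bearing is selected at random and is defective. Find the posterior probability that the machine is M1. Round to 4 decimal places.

0.2987

Taking complements, P(defective | each) = M1 0.14, M3 0.0775, M4 0.07, M5 0.09, M2 0.09, M6 0.11.
By Bayes' rule, posterior ∝ prior × likelihood:
  M1: 0.21 × 0.14 = 0.0294
  M3: 0.07 × 0.0775 = 0.005425
  M4: 0.2 × 0.07 = 0.014
  M5: 0.15 × 0.09 = 0.0135
  M2: 0.23 × 0.09 = 0.0207
  M6: 0.14 × 0.11 = 0.0154
Sum = 0.098425.
P(M1 | evidence) = 0.0294 / 0.098425 ≈ 0.2987.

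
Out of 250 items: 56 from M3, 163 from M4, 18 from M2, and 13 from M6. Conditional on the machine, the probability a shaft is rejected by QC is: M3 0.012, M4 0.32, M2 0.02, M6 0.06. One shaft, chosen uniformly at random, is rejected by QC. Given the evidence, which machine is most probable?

M4

Unnormalized posteriors (prior × likelihood):
  M3: 0.224 × 0.012 = 0.002688
  M4: 0.652 × 0.32 = 0.20864
  M2: 0.072 × 0.02 = 0.00144
  M6: 0.052 × 0.06 = 0.00312
Sum = 0.215888.
Largest term belongs to M4, so M4 is most probable.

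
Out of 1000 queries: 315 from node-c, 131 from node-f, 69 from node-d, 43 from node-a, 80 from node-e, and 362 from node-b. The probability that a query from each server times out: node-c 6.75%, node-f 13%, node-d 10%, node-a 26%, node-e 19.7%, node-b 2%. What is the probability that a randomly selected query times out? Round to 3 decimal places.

Unnormalized posteriors (prior × likelihood):
  node-c: 0.315 × 0.0675 = 0.0212625
  node-f: 0.131 × 0.13 = 0.01703
  node-d: 0.069 × 0.1 = 0.0069
  node-a: 0.043 × 0.26 = 0.01118
  node-e: 0.08 × 0.197 = 0.01576
  node-b: 0.362 × 0.02 = 0.00724
P(timeout) = 0.0212625 + 0.01703 + 0.0069 + 0.01118 + 0.01576 + 0.00724 = 0.0793725 → 0.079.

0.079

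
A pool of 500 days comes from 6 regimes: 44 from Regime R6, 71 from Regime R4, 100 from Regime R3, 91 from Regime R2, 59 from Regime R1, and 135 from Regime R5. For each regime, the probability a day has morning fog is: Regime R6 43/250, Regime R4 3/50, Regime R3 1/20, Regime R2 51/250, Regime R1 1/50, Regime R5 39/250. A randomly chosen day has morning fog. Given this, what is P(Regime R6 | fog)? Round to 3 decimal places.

Prior × likelihood for each hypothesis:
  Regime R6: 0.088 × 0.172 = 0.015136
  Regime R4: 0.142 × 0.06 = 0.00852
  Regime R3: 0.2 × 0.05 = 0.01
  Regime R2: 0.182 × 0.204 = 0.037128
  Regime R1: 0.118 × 0.02 = 0.00236
  Regime R5: 0.27 × 0.156 = 0.04212
Sum = 0.115264.
P(Regime R6 | evidence) = 0.015136 / 0.115264 ≈ 0.131.

0.131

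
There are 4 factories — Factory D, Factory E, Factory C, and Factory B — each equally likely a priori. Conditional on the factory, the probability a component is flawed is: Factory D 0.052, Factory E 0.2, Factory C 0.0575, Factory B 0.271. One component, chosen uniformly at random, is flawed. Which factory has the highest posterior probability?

Factory B

With a uniform prior (1/4 each), posterior ∝ likelihood:
  Factory D: 0.052
  Factory E: 0.2
  Factory C: 0.0575
  Factory B: 0.271
Normalizing constant = 0.5805.
Largest term belongs to Factory B, so Factory B is most probable.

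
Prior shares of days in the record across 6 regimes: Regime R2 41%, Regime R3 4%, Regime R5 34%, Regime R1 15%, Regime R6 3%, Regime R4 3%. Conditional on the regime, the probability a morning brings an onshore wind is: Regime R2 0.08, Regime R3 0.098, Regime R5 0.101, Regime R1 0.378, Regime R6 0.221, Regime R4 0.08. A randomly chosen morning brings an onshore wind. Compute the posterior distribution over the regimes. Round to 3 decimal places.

Prior × likelihood for each hypothesis:
  Regime R2: 0.41 × 0.08 = 0.0328
  Regime R3: 0.04 × 0.098 = 0.00392
  Regime R5: 0.34 × 0.101 = 0.03434
  Regime R1: 0.15 × 0.378 = 0.0567
  Regime R6: 0.03 × 0.221 = 0.00663
  Regime R4: 0.03 × 0.08 = 0.0024
Normalizing constant = 0.13679.
P(Regime R2 | onshore) = 0.0328/0.13679 ≈ 0.240
P(Regime R3 | onshore) = 0.00392/0.13679 ≈ 0.029
P(Regime R5 | onshore) = 0.03434/0.13679 ≈ 0.251
P(Regime R1 | onshore) = 0.0567/0.13679 ≈ 0.415
P(Regime R6 | onshore) = 0.00663/0.13679 ≈ 0.048
P(Regime R4 | onshore) = 0.0024/0.13679 ≈ 0.018

Regime R2 0.240, Regime R3 0.029, Regime R5 0.251, Regime R1 0.415, Regime R6 0.048, Regime R4 0.018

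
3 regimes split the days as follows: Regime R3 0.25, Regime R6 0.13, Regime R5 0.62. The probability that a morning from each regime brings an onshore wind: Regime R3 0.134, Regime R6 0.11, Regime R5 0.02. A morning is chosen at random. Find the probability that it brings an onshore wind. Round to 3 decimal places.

By Bayes' rule, posterior ∝ prior × likelihood:
  Regime R3: 0.25 × 0.134 = 0.0335
  Regime R6: 0.13 × 0.11 = 0.0143
  Regime R5: 0.62 × 0.02 = 0.0124
P(onshore) = 0.0335 + 0.0143 + 0.0124 = 0.0602 → 0.060.

0.060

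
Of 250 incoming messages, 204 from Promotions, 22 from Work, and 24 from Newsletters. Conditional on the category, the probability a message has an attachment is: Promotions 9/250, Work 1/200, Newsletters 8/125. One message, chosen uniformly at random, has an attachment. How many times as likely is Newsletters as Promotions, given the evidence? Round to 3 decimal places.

0.209

Prior × likelihood for each hypothesis:
  Promotions: 0.816 × 0.036 = 0.029376
  Work: 0.088 × 0.005 = 0.00044
  Newsletters: 0.096 × 0.064 = 0.006144
Sum = 0.03596.
The ratio is 0.006144 / 0.029376 (the normalizer cancels) = 0.209.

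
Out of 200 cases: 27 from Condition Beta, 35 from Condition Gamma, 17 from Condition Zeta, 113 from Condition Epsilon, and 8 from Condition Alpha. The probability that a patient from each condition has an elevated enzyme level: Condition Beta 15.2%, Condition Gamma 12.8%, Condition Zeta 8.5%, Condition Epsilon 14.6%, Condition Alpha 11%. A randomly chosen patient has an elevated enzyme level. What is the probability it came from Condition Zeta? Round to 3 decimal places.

By Bayes' rule, posterior ∝ prior × likelihood:
  Condition Beta: 0.135 × 0.152 = 0.02052
  Condition Gamma: 0.175 × 0.128 = 0.0224
  Condition Zeta: 0.085 × 0.085 = 0.007225
  Condition Epsilon: 0.565 × 0.146 = 0.08249
  Condition Alpha: 0.04 × 0.11 = 0.0044
Normalizing constant = 0.137035.
P(Condition Zeta | evidence) = 0.007225 / 0.137035 ≈ 0.053.

0.053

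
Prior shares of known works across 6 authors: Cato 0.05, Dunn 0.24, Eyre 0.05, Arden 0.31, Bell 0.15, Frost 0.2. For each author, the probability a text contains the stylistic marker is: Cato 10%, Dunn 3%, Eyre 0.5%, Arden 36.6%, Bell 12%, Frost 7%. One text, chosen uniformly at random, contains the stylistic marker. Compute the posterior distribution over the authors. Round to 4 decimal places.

Unnormalized posteriors (prior × likelihood):
  Cato: 0.05 × 0.1 = 0.005
  Dunn: 0.24 × 0.03 = 0.0072
  Eyre: 0.05 × 0.005 = 0.00025
  Arden: 0.31 × 0.366 = 0.11346
  Bell: 0.15 × 0.12 = 0.018
  Frost: 0.2 × 0.07 = 0.014
Total = 0.15791.
P(Cato | marker) = 0.005/0.15791 ≈ 0.0317
P(Dunn | marker) = 0.0072/0.15791 ≈ 0.0456
P(Eyre | marker) = 0.00025/0.15791 ≈ 0.0016
P(Arden | marker) = 0.11346/0.15791 ≈ 0.7185
P(Bell | marker) = 0.018/0.15791 ≈ 0.1140
P(Frost | marker) = 0.014/0.15791 ≈ 0.0887

Cato 0.0317, Dunn 0.0456, Eyre 0.0016, Arden 0.7185, Bell 0.1140, Frost 0.0887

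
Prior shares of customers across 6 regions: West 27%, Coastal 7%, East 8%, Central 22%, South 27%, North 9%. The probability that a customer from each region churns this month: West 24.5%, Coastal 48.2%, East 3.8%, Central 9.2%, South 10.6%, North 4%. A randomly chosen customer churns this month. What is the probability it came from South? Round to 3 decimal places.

By Bayes' rule, posterior ∝ prior × likelihood:
  West: 0.27 × 0.245 = 0.06615
  Coastal: 0.07 × 0.482 = 0.03374
  East: 0.08 × 0.038 = 0.00304
  Central: 0.22 × 0.092 = 0.02024
  South: 0.27 × 0.106 = 0.02862
  North: 0.09 × 0.04 = 0.0036
Total = 0.15539.
P(South | evidence) = 0.02862 / 0.15539 ≈ 0.184.

0.184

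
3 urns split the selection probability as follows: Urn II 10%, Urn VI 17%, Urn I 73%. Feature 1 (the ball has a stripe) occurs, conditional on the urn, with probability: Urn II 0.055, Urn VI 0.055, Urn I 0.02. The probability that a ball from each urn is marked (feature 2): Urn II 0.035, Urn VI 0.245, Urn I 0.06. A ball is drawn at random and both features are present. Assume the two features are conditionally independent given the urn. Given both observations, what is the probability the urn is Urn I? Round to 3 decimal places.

By Bayes' rule, posterior ∝ prior × likelihood:
  Urn II: 0.1 × 0.055 × 0.035 = 0.0001925
  Urn VI: 0.17 × 0.055 × 0.245 = 0.00229075
  Urn I: 0.73 × 0.02 × 0.06 = 0.000876
Sum = 0.00335925.
P(Urn I | evidence) = 0.000876 / 0.00335925 ≈ 0.261.

0.261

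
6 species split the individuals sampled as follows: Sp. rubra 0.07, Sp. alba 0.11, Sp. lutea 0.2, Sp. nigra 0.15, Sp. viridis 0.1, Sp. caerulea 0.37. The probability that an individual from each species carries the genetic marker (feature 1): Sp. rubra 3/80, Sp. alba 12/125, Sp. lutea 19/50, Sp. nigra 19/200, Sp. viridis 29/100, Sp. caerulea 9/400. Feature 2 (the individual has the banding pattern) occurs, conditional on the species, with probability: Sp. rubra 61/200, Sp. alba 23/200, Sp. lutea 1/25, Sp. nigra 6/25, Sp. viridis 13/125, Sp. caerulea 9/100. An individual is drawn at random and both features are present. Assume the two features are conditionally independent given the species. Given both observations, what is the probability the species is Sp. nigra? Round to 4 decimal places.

0.2794

Prior × likelihood for each hypothesis:
  Sp. rubra: 0.07 × 0.0375 × 0.305 = 0.000800625
  Sp. alba: 0.11 × 0.096 × 0.115 = 0.0012144
  Sp. lutea: 0.2 × 0.38 × 0.04 = 0.00304
  Sp. nigra: 0.15 × 0.095 × 0.24 = 0.00342
  Sp. viridis: 0.1 × 0.29 × 0.104 = 0.003016
  Sp. caerulea: 0.37 × 0.0225 × 0.09 = 0.00074925
Total = 0.012240275.
P(Sp. nigra | evidence) = 0.00342 / 0.012240275 ≈ 0.2794.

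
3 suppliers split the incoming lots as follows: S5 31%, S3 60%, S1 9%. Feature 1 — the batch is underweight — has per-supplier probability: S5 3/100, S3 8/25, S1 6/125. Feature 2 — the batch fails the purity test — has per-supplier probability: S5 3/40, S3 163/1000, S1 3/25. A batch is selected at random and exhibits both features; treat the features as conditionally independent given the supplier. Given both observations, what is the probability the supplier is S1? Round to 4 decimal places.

0.0159

Unnormalized posteriors (prior × likelihood):
  S5: 0.31 × 0.03 × 0.075 = 0.0006975
  S3: 0.6 × 0.32 × 0.163 = 0.031296
  S1: 0.09 × 0.048 × 0.12 = 0.0005184
Normalizing constant = 0.0325119.
P(S1 | evidence) = 0.0005184 / 0.0325119 ≈ 0.0159.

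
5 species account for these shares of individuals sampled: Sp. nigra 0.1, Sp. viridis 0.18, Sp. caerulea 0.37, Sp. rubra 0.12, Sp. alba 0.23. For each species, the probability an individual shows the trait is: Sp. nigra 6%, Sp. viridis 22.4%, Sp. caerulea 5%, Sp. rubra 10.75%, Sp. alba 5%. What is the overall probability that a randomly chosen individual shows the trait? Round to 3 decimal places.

0.089

Unnormalized posteriors (prior × likelihood):
  Sp. nigra: 0.1 × 0.06 = 0.006
  Sp. viridis: 0.18 × 0.224 = 0.04032
  Sp. caerulea: 0.37 × 0.05 = 0.0185
  Sp. rubra: 0.12 × 0.1075 = 0.0129
  Sp. alba: 0.23 × 0.05 = 0.0115
P(trait) = 0.006 + 0.04032 + 0.0185 + 0.0129 + 0.0115 = 0.08922 → 0.089.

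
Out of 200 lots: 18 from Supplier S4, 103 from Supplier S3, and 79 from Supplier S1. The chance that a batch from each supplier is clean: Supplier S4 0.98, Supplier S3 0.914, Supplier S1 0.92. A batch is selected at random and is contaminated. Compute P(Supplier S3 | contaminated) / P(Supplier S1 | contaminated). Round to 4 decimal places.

1.4016

Taking complements, P(contaminated | each) = Supplier S4 0.02, Supplier S3 0.086, Supplier S1 0.08.
By Bayes' rule, posterior ∝ prior × likelihood:
  Supplier S4: 0.09 × 0.02 = 0.0018
  Supplier S3: 0.515 × 0.086 = 0.04429
  Supplier S1: 0.395 × 0.08 = 0.0316
Normalizing constant = 0.07769.
The ratio is 0.04429 / 0.0316 (the normalizer cancels) = 1.4016.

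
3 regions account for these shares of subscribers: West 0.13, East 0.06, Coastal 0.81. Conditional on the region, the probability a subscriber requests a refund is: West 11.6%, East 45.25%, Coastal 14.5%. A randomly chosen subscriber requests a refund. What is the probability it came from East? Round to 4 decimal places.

0.1700

Compute prior × likelihood for every hypothesis:
  West: 0.13 × 0.116 = 0.01508
  East: 0.06 × 0.4525 = 0.02715
  Coastal: 0.81 × 0.145 = 0.11745
Normalizing constant = 0.15968.
P(East | evidence) = 0.02715 / 0.15968 ≈ 0.1700.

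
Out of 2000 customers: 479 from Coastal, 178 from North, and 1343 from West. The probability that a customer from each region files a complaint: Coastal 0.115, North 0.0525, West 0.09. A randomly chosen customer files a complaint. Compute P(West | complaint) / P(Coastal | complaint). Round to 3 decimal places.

2.194

Prior × likelihood for each hypothesis:
  Coastal: 0.2395 × 0.115 = 0.0275425
  North: 0.089 × 0.0525 = 0.0046725
  West: 0.6715 × 0.09 = 0.060435
Normalizing constant = 0.09265.
The ratio is 0.060435 / 0.0275425 (the normalizer cancels) = 2.194.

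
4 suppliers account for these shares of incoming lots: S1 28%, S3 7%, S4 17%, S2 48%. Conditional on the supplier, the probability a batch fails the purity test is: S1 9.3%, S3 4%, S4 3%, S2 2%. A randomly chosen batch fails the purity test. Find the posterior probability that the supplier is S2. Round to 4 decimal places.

0.2205

Prior × likelihood for each hypothesis:
  S1: 0.28 × 0.093 = 0.02604
  S3: 0.07 × 0.04 = 0.0028
  S4: 0.17 × 0.03 = 0.0051
  S2: 0.48 × 0.02 = 0.0096
Total = 0.04354.
P(S2 | evidence) = 0.0096 / 0.04354 ≈ 0.2205.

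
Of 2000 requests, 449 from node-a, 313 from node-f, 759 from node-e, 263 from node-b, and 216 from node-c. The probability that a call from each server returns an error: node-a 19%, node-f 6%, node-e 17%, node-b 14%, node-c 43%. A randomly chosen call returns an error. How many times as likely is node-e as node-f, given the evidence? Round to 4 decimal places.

6.8706

Compute prior × likelihood for every hypothesis:
  node-a: 0.2245 × 0.19 = 0.042655
  node-f: 0.1565 × 0.06 = 0.00939
  node-e: 0.3795 × 0.17 = 0.064515
  node-b: 0.1315 × 0.14 = 0.01841
  node-c: 0.108 × 0.43 = 0.04644
Sum = 0.18141.
The ratio is 0.064515 / 0.00939 (the normalizer cancels) = 6.8706.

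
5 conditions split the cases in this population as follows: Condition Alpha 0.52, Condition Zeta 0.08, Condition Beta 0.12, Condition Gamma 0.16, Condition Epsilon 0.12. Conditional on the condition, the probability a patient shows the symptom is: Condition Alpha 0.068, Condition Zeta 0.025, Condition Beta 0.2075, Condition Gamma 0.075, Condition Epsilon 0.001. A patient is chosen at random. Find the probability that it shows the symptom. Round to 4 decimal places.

0.0744

Compute prior × likelihood for every hypothesis:
  Condition Alpha: 0.52 × 0.068 = 0.03536
  Condition Zeta: 0.08 × 0.025 = 0.002
  Condition Beta: 0.12 × 0.2075 = 0.0249
  Condition Gamma: 0.16 × 0.075 = 0.012
  Condition Epsilon: 0.12 × 0.001 = 0.00012
P(symptomatic) = 0.03536 + 0.002 + 0.0249 + 0.012 + 0.00012 = 0.07438 → 0.0744.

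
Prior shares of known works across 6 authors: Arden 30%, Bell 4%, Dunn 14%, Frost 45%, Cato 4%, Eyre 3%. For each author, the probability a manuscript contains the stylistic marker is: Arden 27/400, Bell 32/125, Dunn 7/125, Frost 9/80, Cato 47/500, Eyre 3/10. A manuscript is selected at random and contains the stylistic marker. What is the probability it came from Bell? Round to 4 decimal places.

Compute prior × likelihood for every hypothesis:
  Arden: 0.3 × 0.0675 = 0.02025
  Bell: 0.04 × 0.256 = 0.01024
  Dunn: 0.14 × 0.056 = 0.00784
  Frost: 0.45 × 0.1125 = 0.050625
  Cato: 0.04 × 0.094 = 0.00376
  Eyre: 0.03 × 0.3 = 0.009
Sum = 0.101715.
P(Bell | evidence) = 0.01024 / 0.101715 ≈ 0.1007.

0.1007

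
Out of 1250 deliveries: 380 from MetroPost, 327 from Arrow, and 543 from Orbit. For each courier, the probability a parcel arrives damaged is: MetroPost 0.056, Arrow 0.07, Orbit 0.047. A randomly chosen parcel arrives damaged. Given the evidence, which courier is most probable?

Orbit

By Bayes' rule, posterior ∝ prior × likelihood:
  MetroPost: 0.304 × 0.056 = 0.017024
  Arrow: 0.2616 × 0.07 = 0.018312
  Orbit: 0.4344 × 0.047 = 0.0204168
Normalizing constant = 0.0557528.
Largest term belongs to Orbit, so Orbit is most probable.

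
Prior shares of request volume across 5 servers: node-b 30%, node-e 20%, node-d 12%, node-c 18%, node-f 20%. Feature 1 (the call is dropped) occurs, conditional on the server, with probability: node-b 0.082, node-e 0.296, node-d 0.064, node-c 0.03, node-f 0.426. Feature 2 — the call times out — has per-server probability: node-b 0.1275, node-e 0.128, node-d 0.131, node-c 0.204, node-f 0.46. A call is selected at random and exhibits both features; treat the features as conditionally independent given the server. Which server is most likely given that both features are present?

Prior × likelihood for each hypothesis:
  node-b: 0.3 × 0.082 × 0.1275 = 0.0031365
  node-e: 0.2 × 0.296 × 0.128 = 0.0075776
  node-d: 0.12 × 0.064 × 0.131 = 0.00100608
  node-c: 0.18 × 0.03 × 0.204 = 0.0011016
  node-f: 0.2 × 0.426 × 0.46 = 0.039192
Sum = 0.05201378.
Largest term belongs to node-f, so node-f is most probable.

node-f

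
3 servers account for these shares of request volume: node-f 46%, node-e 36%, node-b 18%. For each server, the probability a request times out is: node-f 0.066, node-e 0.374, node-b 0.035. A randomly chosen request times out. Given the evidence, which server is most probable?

node-e

Prior × likelihood for each hypothesis:
  node-f: 0.46 × 0.066 = 0.03036
  node-e: 0.36 × 0.374 = 0.13464
  node-b: 0.18 × 0.035 = 0.0063
Total = 0.1713.
Largest term belongs to node-e, so node-e is most probable.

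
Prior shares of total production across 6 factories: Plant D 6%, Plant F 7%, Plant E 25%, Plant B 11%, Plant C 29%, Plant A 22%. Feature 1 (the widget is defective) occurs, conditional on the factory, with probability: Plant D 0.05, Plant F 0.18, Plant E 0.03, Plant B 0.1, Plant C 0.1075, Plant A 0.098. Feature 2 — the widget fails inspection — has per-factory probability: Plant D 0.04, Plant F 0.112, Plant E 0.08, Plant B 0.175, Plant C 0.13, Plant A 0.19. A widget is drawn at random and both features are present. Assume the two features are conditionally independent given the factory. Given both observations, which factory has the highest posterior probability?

Plant A

Compute prior × likelihood for every hypothesis:
  Plant D: 0.06 × 0.05 × 0.04 = 0.00012
  Plant F: 0.07 × 0.18 × 0.112 = 0.0014112
  Plant E: 0.25 × 0.03 × 0.08 = 0.0006
  Plant B: 0.11 × 0.1 × 0.175 = 0.001925
  Plant C: 0.29 × 0.1075 × 0.13 = 0.00405275
  Plant A: 0.22 × 0.098 × 0.19 = 0.0040964
Total = 0.01220535.
Largest term belongs to Plant A, so Plant A is most probable.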